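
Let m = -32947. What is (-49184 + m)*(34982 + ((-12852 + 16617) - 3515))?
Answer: -2893639392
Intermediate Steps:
(-49184 + m)*(34982 + ((-12852 + 16617) - 3515)) = (-49184 - 32947)*(34982 + ((-12852 + 16617) - 3515)) = -82131*(34982 + (3765 - 3515)) = -82131*(34982 + 250) = -82131*35232 = -2893639392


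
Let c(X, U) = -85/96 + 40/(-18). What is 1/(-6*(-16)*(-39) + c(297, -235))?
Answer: -288/1079167 ≈ -0.00026687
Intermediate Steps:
c(X, U) = -895/288 (c(X, U) = -85*1/96 + 40*(-1/18) = -85/96 - 20/9 = -895/288)
1/(-6*(-16)*(-39) + c(297, -235)) = 1/(-6*(-16)*(-39) - 895/288) = 1/(96*(-39) - 895/288) = 1/(-3744 - 895/288) = 1/(-1079167/288) = -288/1079167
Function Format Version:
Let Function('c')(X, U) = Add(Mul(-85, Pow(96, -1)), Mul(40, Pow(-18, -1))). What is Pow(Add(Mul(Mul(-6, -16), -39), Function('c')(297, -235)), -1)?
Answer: Rational(-288, 1079167) ≈ -0.00026687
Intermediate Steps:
Function('c')(X, U) = Rational(-895, 288) (Function('c')(X, U) = Add(Mul(-85, Rational(1, 96)), Mul(40, Rational(-1, 18))) = Add(Rational(-85, 96), Rational(-20, 9)) = Rational(-895, 288))
Pow(Add(Mul(Mul(-6, -16), -39), Function('c')(297, -235)), -1) = Pow(Add(Mul(Mul(-6, -16), -39), Rational(-895, 288)), -1) = Pow(Add(Mul(96, -39), Rational(-895, 288)), -1) = Pow(Add(-3744, Rational(-895, 288)), -1) = Pow(Rational(-1079167, 288), -1) = Rational(-288, 1079167)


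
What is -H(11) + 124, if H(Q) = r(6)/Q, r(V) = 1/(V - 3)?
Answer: 4091/33 ≈ 123.97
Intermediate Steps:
r(V) = 1/(-3 + V)
H(Q) = 1/(3*Q) (H(Q) = 1/((-3 + 6)*Q) = 1/(3*Q))
-H(11) + 124 = -1/(3*11) + 124 = -1*1/33 + 124 = -1/33 + 124 = 4091/33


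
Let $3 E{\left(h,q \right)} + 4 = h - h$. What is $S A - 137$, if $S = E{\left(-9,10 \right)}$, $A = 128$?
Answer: $- \frac{923}{3} \approx -307.67$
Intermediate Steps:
$E{\left(h,q \right)} = - \frac{4}{3}$ ($E{\left(h,q \right)} = - \frac{4}{3} + \frac{h - h}{3} = - \frac{4}{3} + \frac{1}{3} \cdot 0 = - \frac{4}{3} + 0 = - \frac{4}{3}$)
$S = - \frac{4}{3} \approx -1.3333$
$S A - 137 = \left(- \frac{4}{3}\right) 128 - 137 = - \frac{512}{3} - 137 = - \frac{923}{3}$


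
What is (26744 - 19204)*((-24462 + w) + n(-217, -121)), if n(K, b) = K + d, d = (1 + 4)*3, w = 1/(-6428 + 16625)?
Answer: -1896301004780/10197 ≈ -1.8597e+8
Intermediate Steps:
w = 1/10197 ≈ 9.8068e-5
d = 15 (d = 5*3 = 15)
n(K, b) = 15 + K (n(K, b) = K + 15 = 15 + K)
(26744 - 19204)*((-24462 + w) + n(-217, -121)) = (26744 - 19204)*((-24462 + 1/10197) + (15 - 217)) = 7540*(-249439013/10197 - 202) = 7540*(-251498807/10197) = -1896301004780/10197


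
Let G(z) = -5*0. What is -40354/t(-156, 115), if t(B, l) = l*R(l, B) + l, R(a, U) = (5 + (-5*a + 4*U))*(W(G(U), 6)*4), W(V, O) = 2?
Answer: 40354/1098365 ≈ 0.036740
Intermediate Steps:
G(z) = 0
R(a, U) = 40 - 40*a + 32*U (R(a, U) = (5 + (-5*a + 4*U))*(2*4) = (5 - 5*a + 4*U)*8 = 40 - 40*a + 32*U)
t(B, l) = l + l*(40 - 40*l + 32*B) (t(B, l) = l*(40 - 40*l + 32*B) + l = l + l*(40 - 40*l + 32*B))
-40354/t(-156, 115) = -40354*1/(115*(41 - 40*115 + 32*(-156))) = -40354*1/(115*(41 - 4600 - 4992)) = -40354/(115*(-9551)) = -40354/(-1098365) = -40354*(-1/1098365) = 40354/1098365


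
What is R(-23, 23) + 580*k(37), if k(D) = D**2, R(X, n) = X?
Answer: 793997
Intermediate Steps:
R(-23, 23) + 580*k(37) = -23 + 580*37**2 = -23 + 580*1369 = -23 + 794020 = 793997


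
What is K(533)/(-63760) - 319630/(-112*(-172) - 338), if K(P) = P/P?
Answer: -10189813863/603360880 ≈ -16.888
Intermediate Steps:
K(P) = 1
K(533)/(-63760) - 319630/(-112*(-172) - 338) = 1/(-63760) - 319630/(-112*(-172) - 338) = 1*(-1/63760) - 319630/(19264 - 338) = -1/63760 - 319630/18926 = -1/63760 - 319630*1/18926 = -1/63760 - 159815/9463 = -10189813863/603360880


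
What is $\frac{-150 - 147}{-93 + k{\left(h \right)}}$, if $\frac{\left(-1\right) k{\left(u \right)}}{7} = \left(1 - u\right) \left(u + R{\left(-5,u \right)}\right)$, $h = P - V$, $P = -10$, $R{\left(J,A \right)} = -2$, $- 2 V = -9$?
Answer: $- \frac{396}{2263} \approx -0.17499$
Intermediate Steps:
$V = \frac{9}{2}$ ($V = \left(- \frac{1}{2}\right) \left(-9\right) = \frac{9}{2} \approx 4.5$)
$h = - \frac{29}{2}$ ($h = -10 - \frac{9}{2} = - \frac{29}{2} \approx -14.5$)
$k{\left(u \right)} = - 7 \left(1 - u\right) \left(-2 + u\right)$ ($k{\left(u \right)} = - 7 \left(1 - u\right) \left(u - 2\right) = - 7 \left(1 - u\right) \left(-2 + u\right)$)
$\frac{-150 - 147}{-93 + k{\left(h \right)}} = \frac{-150 - 147}{-93 + \left(14 - - \frac{609}{2} + 7 \left(- \frac{29}{2}\right)^{2}\right)} = - \frac{297}{-93 + \left(14 + \frac{609}{2} + 7 \cdot \frac{841}{4}\right)} = - \frac{297}{-93 + \left(14 + \frac{609}{2} + \frac{5887}{4}\right)} = - \frac{297}{-93 + \frac{7161}{4}} = - \frac{297}{\frac{6789}{4}} = \left(-297\right) \frac{4}{6789} = - \frac{396}{2263}$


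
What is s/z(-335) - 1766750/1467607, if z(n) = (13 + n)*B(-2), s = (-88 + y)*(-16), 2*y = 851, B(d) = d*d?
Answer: 30703825/10273249 ≈ 2.9887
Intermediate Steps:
B(d) = d**2
y = 851/2 (y = (1/2)*851 = 851/2 ≈ 425.50)
s = -5400 (s = (-88 + 851/2)*(-16) = (675/2)*(-16) = -5400)
z(n) = 52 + 4*n (z(n) = (13 + n)*(-2)**2 = (13 + n)*4 = 52 + 4*n)
s/z(-335) - 1766750/1467607 = -5400/(52 + 4*(-335)) - 1766750/1467607 = -5400/(52 - 1340) - 1766750*1/1467607 = -5400/(-1288) - 1766750/1467607 = -5400*(-1/1288) - 1766750/1467607 = 675/161 - 1766750/1467607 = 30703825/10273249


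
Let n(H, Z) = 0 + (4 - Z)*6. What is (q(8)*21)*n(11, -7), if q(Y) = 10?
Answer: 13860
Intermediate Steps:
n(H, Z) = 24 - 6*Z (n(H, Z) = 0 + (24 - 6*Z) = 24 - 6*Z)
(q(8)*21)*n(11, -7) = (10*21)*(24 - 6*(-7)) = 210*(24 + 42) = 210*66 = 13860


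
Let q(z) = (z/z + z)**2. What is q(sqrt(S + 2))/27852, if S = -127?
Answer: -31/6963 + 5*I*sqrt(5)/13926 ≈ -0.0044521 + 0.00080284*I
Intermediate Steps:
q(z) = (1 + z)**2
q(sqrt(S + 2))/27852 = (1 + sqrt(-127 + 2))**2/27852 = (1 + sqrt(-125))**2*(1/27852) = (1 + 5*I*sqrt(5))**2*(1/27852) = (1 + 5*I*sqrt(5))**2/27852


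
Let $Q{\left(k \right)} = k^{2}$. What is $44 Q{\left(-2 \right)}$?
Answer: $176$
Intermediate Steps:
$44 Q{\left(-2 \right)} = 44 \left(-2\right)^{2} = 44 \cdot 4 = 176$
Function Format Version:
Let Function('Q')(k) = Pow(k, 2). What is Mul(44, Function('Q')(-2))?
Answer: 176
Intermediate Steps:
Mul(44, Function('Q')(-2)) = Mul(44, Pow(-2, 2)) = Mul(44, 4) = 176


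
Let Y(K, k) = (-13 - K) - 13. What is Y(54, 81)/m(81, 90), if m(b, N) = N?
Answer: -8/9 ≈ -0.88889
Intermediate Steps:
Y(K, k) = -26 - K
Y(54, 81)/m(81, 90) = (-26 - 1*54)/90 = (-26 - 54)*(1/90) = -80*1/90 = -8/9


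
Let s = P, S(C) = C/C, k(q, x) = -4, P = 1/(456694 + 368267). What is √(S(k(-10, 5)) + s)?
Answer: √680561476482/824961 ≈ 1.0000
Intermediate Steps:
P = 1/824961 ≈ 1.2122e-6
S(C) = 1
s = 1/824961 ≈ 1.2122e-6
√(S(k(-10, 5)) + s) = √(1 + 1/824961) = √(824962/824961) = √680561476482/824961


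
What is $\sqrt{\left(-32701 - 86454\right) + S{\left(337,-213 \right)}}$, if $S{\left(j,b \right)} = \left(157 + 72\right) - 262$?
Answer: $2 i \sqrt{29797} \approx 345.24 i$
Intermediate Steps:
$S{\left(j,b \right)} = -33$ ($S{\left(j,b \right)} = 229 - 262 = -33$)
$\sqrt{\left(-32701 - 86454\right) + S{\left(337,-213 \right)}} = \sqrt{\left(-32701 - 86454\right) - 33} = \sqrt{-119155 - 33} = \sqrt{-119188} = 2 i \sqrt{29797}$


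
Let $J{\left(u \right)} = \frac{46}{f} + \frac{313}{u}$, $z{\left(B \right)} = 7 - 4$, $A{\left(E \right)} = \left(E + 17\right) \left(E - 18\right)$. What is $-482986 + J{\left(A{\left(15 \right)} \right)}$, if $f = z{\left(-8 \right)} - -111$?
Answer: $- \frac{293657225}{608} \approx -4.8299 \cdot 10^{5}$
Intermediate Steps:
$A{\left(E \right)} = \left(-18 + E\right) \left(17 + E\right)$ ($A{\left(E \right)} = \left(17 + E\right) \left(-18 + E\right) = \left(-18 + E\right) \left(17 + E\right)$)
$z{\left(B \right)} = 3$ ($z{\left(B \right)} = 7 - 4 = 3$)
$f = 114$ ($f = 3 - -111 = 3 + 111 = 114$)
$J{\left(u \right)} = \frac{23}{57} + \frac{313}{u}$ ($J{\left(u \right)} = \frac{46}{114} + \frac{313}{u} = 46 \cdot \frac{1}{114} + \frac{313}{u} = \frac{23}{57} + \frac{313}{u}$)
$-482986 + J{\left(A{\left(15 \right)} \right)} = -482986 + \left(\frac{23}{57} + \frac{313}{-306 + 15^{2} - 15}\right) = -482986 + \left(\frac{23}{57} + \frac{313}{-306 + 225 - 15}\right) = -482986 + \left(\frac{23}{57} + \frac{313}{-96}\right) = -482986 + \left(\frac{23}{57} + 313 \left(- \frac{1}{96}\right)\right) = -482986 + \left(\frac{23}{57} - \frac{313}{96}\right) = -482986 - \frac{1737}{608} = - \frac{293657225}{608}$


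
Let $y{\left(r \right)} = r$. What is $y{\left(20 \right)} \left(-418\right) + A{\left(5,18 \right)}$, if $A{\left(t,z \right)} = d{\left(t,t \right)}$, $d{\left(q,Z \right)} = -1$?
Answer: $-8361$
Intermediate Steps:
$A{\left(t,z \right)} = -1$
$y{\left(20 \right)} \left(-418\right) + A{\left(5,18 \right)} = 20 \left(-418\right) - 1 = -8360 - 1 = -8361$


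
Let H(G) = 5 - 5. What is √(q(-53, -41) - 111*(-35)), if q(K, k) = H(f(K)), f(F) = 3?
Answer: √3885 ≈ 62.330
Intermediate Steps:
H(G) = 0
q(K, k) = 0
√(q(-53, -41) - 111*(-35)) = √(0 - 111*(-35)) = √(0 + 3885) = √3885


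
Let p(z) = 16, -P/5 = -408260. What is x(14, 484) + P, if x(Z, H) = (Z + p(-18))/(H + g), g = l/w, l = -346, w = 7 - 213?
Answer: 6807735706/3335 ≈ 2.0413e+6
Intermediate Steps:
P = 2041300 (P = -5*(-408260) = 2041300)
w = -206
g = 173/103 (g = -346/(-206) = -346*(-1/206) = 173/103 ≈ 1.6796)
x(Z, H) = (16 + Z)/(173/103 + H) (x(Z, H) = (Z + 16)/(H + 173/103) = (16 + Z)/(173/103 + H))
x(14, 484) + P = 103*(16 + 14)/(173 + 103*484) + 2041300 = 103*30/(173 + 49852) + 2041300 = 103*30/50025 + 2041300 = 103*(1/50025)*30 + 2041300 = 206/3335 + 2041300 = 6807735706/3335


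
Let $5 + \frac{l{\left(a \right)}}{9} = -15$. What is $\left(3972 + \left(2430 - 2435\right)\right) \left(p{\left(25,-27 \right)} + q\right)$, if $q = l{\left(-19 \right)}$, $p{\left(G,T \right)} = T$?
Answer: $-821169$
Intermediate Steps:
$l{\left(a \right)} = -180$ ($l{\left(a \right)} = -45 + 9 \left(-15\right) = -45 - 135 = -180$)
$q = -180$
$\left(3972 + \left(2430 - 2435\right)\right) \left(p{\left(25,-27 \right)} + q\right) = \left(3972 + \left(2430 - 2435\right)\right) \left(-27 - 180\right) = \left(3972 + \left(2430 - 2435\right)\right) \left(-207\right) = \left(3972 - 5\right) \left(-207\right) = 3967 \left(-207\right) = -821169$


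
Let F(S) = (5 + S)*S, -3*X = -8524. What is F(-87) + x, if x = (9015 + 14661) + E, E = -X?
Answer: 83906/3 ≈ 27969.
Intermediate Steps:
X = 8524/3 (X = -⅓*(-8524) = 8524/3 ≈ 2841.3)
E = -8524/3 (E = -1*8524/3 = -8524/3 ≈ -2841.3)
F(S) = S*(5 + S)
x = 62504/3 (x = (9015 + 14661) - 8524/3 = 23676 - 8524/3 = 62504/3 ≈ 20835.)
F(-87) + x = -87*(5 - 87) + 62504/3 = -87*(-82) + 62504/3 = 7134 + 62504/3 = 83906/3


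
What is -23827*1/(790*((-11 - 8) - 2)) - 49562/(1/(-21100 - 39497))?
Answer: 49824888271087/16590 ≈ 3.0033e+9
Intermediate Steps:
-23827*1/(790*((-11 - 8) - 2)) - 49562/(1/(-21100 - 39497)) = -23827*1/(790*(-19 - 2)) - 49562/(1/(-60597)) = -23827/(790*(-21)) - 49562/(-1/60597) = -23827/(-16590) - 49562*(-60597) = -23827*(-1/16590) + 3003308514 = 23827/16590 + 3003308514 = 49824888271087/16590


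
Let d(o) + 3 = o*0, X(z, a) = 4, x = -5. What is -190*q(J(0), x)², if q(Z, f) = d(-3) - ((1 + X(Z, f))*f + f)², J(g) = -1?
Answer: -154927710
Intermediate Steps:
d(o) = -3 (d(o) = -3 + o*0 = -3 + 0 = -3)
q(Z, f) = -3 - 36*f² (q(Z, f) = -3 - ((1 + 4)*f + f)² = -3 - (5*f + f)² = -3 - (6*f)² = -3 - 36*f²)
-190*q(J(0), x)² = -190*(-3 - 36*(-5)²)² = -190*(-3 - 36*25)² = -190*(-3 - 900)² = -190*(-903)² = -190*815409 = -154927710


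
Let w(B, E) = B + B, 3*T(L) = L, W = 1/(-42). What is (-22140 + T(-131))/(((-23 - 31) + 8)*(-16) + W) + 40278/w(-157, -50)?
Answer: -768795727/4853027 ≈ -158.42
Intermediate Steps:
W = -1/42 ≈ -0.023810
T(L) = L/3
w(B, E) = 2*B
(-22140 + T(-131))/(((-23 - 31) + 8)*(-16) + W) + 40278/w(-157, -50) = (-22140 + (1/3)*(-131))/(((-23 - 31) + 8)*(-16) - 1/42) + 40278/((2*(-157))) = (-22140 - 131/3)/((-54 + 8)*(-16) - 1/42) + 40278/(-314) = -66551/(3*(-46*(-16) - 1/42)) + 40278*(-1/314) = -66551/(3*(736 - 1/42)) - 20139/157 = -66551/(3*30911/42) - 20139/157 = -66551/3*42/30911 - 20139/157 = -931714/30911 - 20139/157 = -768795727/4853027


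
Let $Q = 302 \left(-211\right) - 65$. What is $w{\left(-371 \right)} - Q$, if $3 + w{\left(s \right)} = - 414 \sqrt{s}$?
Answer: $63784 - 414 i \sqrt{371} \approx 63784.0 - 7974.2 i$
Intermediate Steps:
$w{\left(s \right)} = -3 - 414 \sqrt{s}$
$Q = -63787$ ($Q = -63722 - 65 = -63787$)
$w{\left(-371 \right)} - Q = \left(-3 - 414 \sqrt{-371}\right) - -63787 = \left(-3 - 414 i \sqrt{371}\right) + 63787 = 63784 - 414 i \sqrt{371}$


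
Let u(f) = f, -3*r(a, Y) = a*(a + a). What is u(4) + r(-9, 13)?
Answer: -50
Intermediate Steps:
r(a, Y) = -2*a**2/3 (r(a, Y) = -a*(a + a)/3 = -a*2*a/3 = -2*a**2/3)
u(4) + r(-9, 13) = 4 - 2/3*(-9)**2 = 4 - 2/3*81 = 4 - 54 = -50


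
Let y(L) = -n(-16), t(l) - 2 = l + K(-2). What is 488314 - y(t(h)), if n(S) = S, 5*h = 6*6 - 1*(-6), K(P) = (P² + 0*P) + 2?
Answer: 488298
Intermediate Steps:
K(P) = 2 + P² (K(P) = (P² + 0) + 2 = P² + 2 = 2 + P²)
h = 42/5 (h = (6*6 - 1*(-6))/5 = (36 + 6)/5 = (⅕)*42 = 42/5 ≈ 8.4000)
t(l) = 8 + l (t(l) = 2 + (l + (2 + (-2)²)) = 2 + (l + (2 + 4)) = 2 + (l + 6) = 2 + (6 + l) = 8 + l)
y(L) = 16 (y(L) = -1*(-16) = 16)
488314 - y(t(h)) = 488314 - 1*16 = 488314 - 16 = 488298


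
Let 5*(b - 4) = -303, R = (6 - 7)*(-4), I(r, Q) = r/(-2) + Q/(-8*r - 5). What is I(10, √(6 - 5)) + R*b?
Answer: -3934/17 ≈ -231.41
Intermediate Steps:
I(r, Q) = -r/2 + Q/(-5 - 8*r) (I(r, Q) = r*(-½) + Q/(-5 - 8*r) = -r/2 + Q/(-5 - 8*r))
R = 4 (R = -1*(-4) = 4)
b = -283/5 (b = 4 + (⅕)*(-303) = 4 - 303/5 = -283/5 ≈ -56.600)
I(10, √(6 - 5)) + R*b = (-8*10² - 5*10 - 2*√(6 - 5))/(2*(5 + 8*10)) + 4*(-283/5) = (-8*100 - 50 - 2*√1)/(2*(5 + 80)) - 1132/5 = (½)*(-800 - 50 - 2*1)/85 - 1132/5 = (½)*(1/85)*(-800 - 50 - 2) - 1132/5 = (½)*(1/85)*(-852) - 1132/5 = -426/85 - 1132/5 = -3934/17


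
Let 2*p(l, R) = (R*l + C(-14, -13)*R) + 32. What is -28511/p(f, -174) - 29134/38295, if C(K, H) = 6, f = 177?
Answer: 25138099/24363279 ≈ 1.0318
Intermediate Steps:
p(l, R) = 16 + 3*R + R*l/2 (p(l, R) = ((R*l + 6*R) + 32)/2 = ((6*R + R*l) + 32)/2 = (32 + 6*R + R*l)/2 = 16 + 3*R + R*l/2)
-28511/p(f, -174) - 29134/38295 = -28511/(16 + 3*(-174) + (½)*(-174)*177) - 29134/38295 = -28511/(16 - 522 - 15399) - 29134*1/38295 = -28511/(-15905) - 29134/38295 = -28511*(-1/15905) - 29134/38295 = 28511/15905 - 29134/38295 = 25138099/24363279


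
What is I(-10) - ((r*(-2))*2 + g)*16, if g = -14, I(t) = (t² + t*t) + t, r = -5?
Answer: 94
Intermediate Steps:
I(t) = t + 2*t² (I(t) = (t² + t²) + t = 2*t² + t = t + 2*t²)
I(-10) - ((r*(-2))*2 + g)*16 = -10*(1 + 2*(-10)) - (-5*(-2)*2 - 14)*16 = -10*(1 - 20) - (10*2 - 14)*16 = -10*(-19) - (20 - 14)*16 = 190 - 6*16 = 190 - 1*96 = 190 - 96 = 94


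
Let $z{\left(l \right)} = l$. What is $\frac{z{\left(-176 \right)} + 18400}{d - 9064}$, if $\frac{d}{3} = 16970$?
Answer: $\frac{9112}{20923} \approx 0.4355$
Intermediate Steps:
$d = 50910$ ($d = 3 \cdot 16970 = 50910$)
$\frac{z{\left(-176 \right)} + 18400}{d - 9064} = \frac{-176 + 18400}{50910 - 9064} = \frac{18224}{41846} = 18224 \cdot \frac{1}{41846} = \frac{9112}{20923}$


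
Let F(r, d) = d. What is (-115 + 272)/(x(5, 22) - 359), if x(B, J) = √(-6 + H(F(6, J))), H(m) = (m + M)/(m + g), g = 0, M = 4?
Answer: -619993/1417744 - 157*I*√583/1417744 ≈ -0.43731 - 0.0026738*I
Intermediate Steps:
H(m) = (4 + m)/m (H(m) = (m + 4)/(m + 0) = (4 + m)/m)
x(B, J) = √(-6 + (4 + J)/J)
(-115 + 272)/(x(5, 22) - 359) = (-115 + 272)/(√(-5 + 4/22) - 359) = 157/(√(-5 + 4*(1/22)) - 359) = 157/(√(-5 + 2/11) - 359) = 157/(√(-53/11) - 359) = 157/(I*√583/11 - 359) = 157/(-359 + I*√583/11)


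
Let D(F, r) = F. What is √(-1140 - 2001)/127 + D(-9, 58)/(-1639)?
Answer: 9/1639 + 3*I*√349/127 ≈ 0.0054912 + 0.4413*I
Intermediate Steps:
√(-1140 - 2001)/127 + D(-9, 58)/(-1639) = √(-1140 - 2001)/127 - 9/(-1639) = √(-3141)*(1/127) - 9*(-1/1639) = (3*I*√349)*(1/127) + 9/1639 = 3*I*√349/127 + 9/1639 = 9/1639 + 3*I*√349/127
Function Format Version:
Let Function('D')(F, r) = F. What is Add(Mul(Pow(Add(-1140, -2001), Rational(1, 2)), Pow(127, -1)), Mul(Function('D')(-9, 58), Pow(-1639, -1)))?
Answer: Add(Rational(9, 1639), Mul(Rational(3, 127), I, Pow(349, Rational(1, 2)))) ≈ Add(0.0054912, Mul(0.44130, I))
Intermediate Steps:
Add(Mul(Pow(Add(-1140, -2001), Rational(1, 2)), Pow(127, -1)), Mul(Function('D')(-9, 58), Pow(-1639, -1))) = Add(Mul(Pow(Add(-1140, -2001), Rational(1, 2)), Pow(127, -1)), Mul(-9, Pow(-1639, -1))) = Add(Mul(Pow(-3141, Rational(1, 2)), Rational(1, 127)), Mul(-9, Rational(-1, 1639))) = Add(Mul(Mul(3, I, Pow(349, Rational(1, 2))), Rational(1, 127)), Rational(9, 1639)) = Add(Mul(Rational(3, 127), I, Pow(349, Rational(1, 2))), Rational(9, 1639)) = Add(Rational(9, 1639), Mul(Rational(3, 127), I, Pow(349, Rational(1, 2))))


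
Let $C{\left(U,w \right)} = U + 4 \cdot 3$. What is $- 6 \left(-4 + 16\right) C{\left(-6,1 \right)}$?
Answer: $-432$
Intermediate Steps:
$C{\left(U,w \right)} = 12 + U$ ($C{\left(U,w \right)} = U + 12 = 12 + U$)
$- 6 \left(-4 + 16\right) C{\left(-6,1 \right)} = - 6 \left(-4 + 16\right) \left(12 - 6\right) = \left(-6\right) 12 \cdot 6 = \left(-72\right) 6 = -432$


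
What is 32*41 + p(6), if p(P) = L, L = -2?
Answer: 1310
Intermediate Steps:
p(P) = -2
32*41 + p(6) = 32*41 - 2 = 1312 - 2 = 1310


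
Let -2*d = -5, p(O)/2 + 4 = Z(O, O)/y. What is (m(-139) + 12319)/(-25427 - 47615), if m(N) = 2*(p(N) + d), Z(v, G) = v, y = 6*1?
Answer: -18323/109563 ≈ -0.16724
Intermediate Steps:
y = 6
p(O) = -8 + O/3 (p(O) = -8 + 2*(O/6) = -8 + O/3)
d = 5/2 (d = -½*(-5) = 5/2 ≈ 2.5000)
m(N) = -11 + 2*N/3 (m(N) = 2*((-8 + N/3) + 5/2) = 2*(-11/2 + N/3) = -11 + 2*N/3)
(m(-139) + 12319)/(-25427 - 47615) = ((-11 + (⅔)*(-139)) + 12319)/(-25427 - 47615) = ((-11 - 278/3) + 12319)/(-73042) = (-311/3 + 12319)*(-1/73042) = (36646/3)*(-1/73042) = -18323/109563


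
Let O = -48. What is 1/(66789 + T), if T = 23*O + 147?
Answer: 1/65832 ≈ 1.5190e-5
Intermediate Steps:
T = -957 (T = 23*(-48) + 147 = -1104 + 147 = -957)
1/(66789 + T) = 1/(66789 - 957) = 1/65832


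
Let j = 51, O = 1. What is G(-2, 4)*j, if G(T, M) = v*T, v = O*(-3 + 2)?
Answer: 102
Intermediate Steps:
v = -1 (v = 1*(-3 + 2) = 1*(-1) = -1)
G(T, M) = -T
G(-2, 4)*j = -1*(-2)*51 = 2*51 = 102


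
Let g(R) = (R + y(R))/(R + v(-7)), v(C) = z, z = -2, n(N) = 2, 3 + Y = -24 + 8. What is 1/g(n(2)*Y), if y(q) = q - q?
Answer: 20/19 ≈ 1.0526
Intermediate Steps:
Y = -19 (Y = -3 + (-24 + 8) = -3 - 16 = -19)
y(q) = 0
v(C) = -2
g(R) = R/(-2 + R) (g(R) = (R + 0)/(R - 2) = R/(-2 + R))
1/g(n(2)*Y) = 1/((2*(-19))/(-2 + 2*(-19))) = 1/(-38/(-2 - 38)) = 1/(-38/(-40)) = 1/(-38*(-1/40)) = 1/(19/20) = 20/19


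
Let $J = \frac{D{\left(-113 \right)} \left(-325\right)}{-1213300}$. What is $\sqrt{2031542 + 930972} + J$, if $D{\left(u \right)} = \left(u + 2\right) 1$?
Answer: $- \frac{1443}{48532} + \sqrt{2962514} \approx 1721.2$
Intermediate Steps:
$D{\left(u \right)} = 2 + u$ ($D{\left(u \right)} = \left(2 + u\right) 1 = 2 + u$)
$J = - \frac{1443}{48532}$ ($J = \frac{\left(2 - 113\right) \left(-325\right)}{-1213300} = \left(-111\right) \left(-325\right) \left(- \frac{1}{1213300}\right) = 36075 \left(- \frac{1}{1213300}\right) = - \frac{1443}{48532} \approx -0.029733$)
$\sqrt{2031542 + 930972} + J = \sqrt{2031542 + 930972} - \frac{1443}{48532} = \sqrt{2962514} - \frac{1443}{48532} = - \frac{1443}{48532} + \sqrt{2962514}$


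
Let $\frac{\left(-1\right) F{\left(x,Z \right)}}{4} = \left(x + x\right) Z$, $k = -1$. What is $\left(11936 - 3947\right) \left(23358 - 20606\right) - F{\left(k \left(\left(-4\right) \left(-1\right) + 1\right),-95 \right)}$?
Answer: $21989528$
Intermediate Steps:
$F{\left(x,Z \right)} = - 8 Z x$ ($F{\left(x,Z \right)} = - 4 \left(x + x\right) Z = - 4 \cdot 2 x Z = - 4 \cdot 2 Z x = - 8 Z x$)
$\left(11936 - 3947\right) \left(23358 - 20606\right) - F{\left(k \left(\left(-4\right) \left(-1\right) + 1\right),-95 \right)} = \left(11936 - 3947\right) \left(23358 - 20606\right) - \left(-8\right) \left(-95\right) \left(- (\left(-4\right) \left(-1\right) + 1)\right) = 7989 \cdot 2752 - \left(-8\right) \left(-95\right) \left(- (4 + 1)\right) = 21985728 - \left(-8\right) \left(-95\right) \left(\left(-1\right) 5\right) = 21985728 - \left(-8\right) \left(-95\right) \left(-5\right) = 21985728 - -3800 = 21985728 + 3800 = 21989528$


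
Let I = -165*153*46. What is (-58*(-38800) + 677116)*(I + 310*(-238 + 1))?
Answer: -3614721105840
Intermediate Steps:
I = -1161270 (I = -25245*46 = -1161270)
(-58*(-38800) + 677116)*(I + 310*(-238 + 1)) = (-58*(-38800) + 677116)*(-1161270 + 310*(-238 + 1)) = (2250400 + 677116)*(-1161270 + 310*(-237)) = 2927516*(-1161270 - 73470) = 2927516*(-1234740) = -3614721105840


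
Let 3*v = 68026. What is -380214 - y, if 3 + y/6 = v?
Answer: -516248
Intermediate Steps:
v = 68026/3 (v = (⅓)*68026 = 68026/3 ≈ 22675.)
y = 136034 (y = -18 + 6*(68026/3) = -18 + 136052 = 136034)
-380214 - y = -380214 - 1*136034 = -380214 - 136034 = -516248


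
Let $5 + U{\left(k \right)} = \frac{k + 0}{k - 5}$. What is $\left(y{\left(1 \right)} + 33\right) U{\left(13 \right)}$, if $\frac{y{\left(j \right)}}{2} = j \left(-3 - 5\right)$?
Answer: $- \frac{459}{8} \approx -57.375$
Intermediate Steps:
$y{\left(j \right)} = - 16 j$ ($y{\left(j \right)} = 2 j \left(-3 - 5\right) = 2 j \left(-8\right) = 2 \left(- 8 j\right) = - 16 j$)
$U{\left(k \right)} = -5 + \frac{k}{-5 + k}$ ($U{\left(k \right)} = -5 + \frac{k + 0}{k - 5} = -5 + \frac{k}{k - 5} = -5 + \frac{k}{-5 + k}$)
$\left(y{\left(1 \right)} + 33\right) U{\left(13 \right)} = \left(\left(-16\right) 1 + 33\right) \frac{25 - 52}{-5 + 13} = \left(-16 + 33\right) \frac{25 - 52}{8} = 17 \cdot \frac{1}{8} \left(-27\right) = 17 \left(- \frac{27}{8}\right) = - \frac{459}{8}$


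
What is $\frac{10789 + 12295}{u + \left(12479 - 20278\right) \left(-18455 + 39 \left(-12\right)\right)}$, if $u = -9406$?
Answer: $\frac{23084}{147571071} \approx 0.00015643$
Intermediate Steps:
$\frac{10789 + 12295}{u + \left(12479 - 20278\right) \left(-18455 + 39 \left(-12\right)\right)} = \frac{10789 + 12295}{-9406 + \left(12479 - 20278\right) \left(-18455 + 39 \left(-12\right)\right)} = \frac{23084}{-9406 - 7799 \left(-18455 - 468\right)} = \frac{23084}{-9406 - -147580477} = \frac{23084}{-9406 + 147580477} = \frac{23084}{147571071}$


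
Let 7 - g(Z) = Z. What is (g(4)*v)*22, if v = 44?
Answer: 2904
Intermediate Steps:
g(Z) = 7 - Z
(g(4)*v)*22 = ((7 - 1*4)*44)*22 = ((7 - 4)*44)*22 = (3*44)*22 = 132*22 = 2904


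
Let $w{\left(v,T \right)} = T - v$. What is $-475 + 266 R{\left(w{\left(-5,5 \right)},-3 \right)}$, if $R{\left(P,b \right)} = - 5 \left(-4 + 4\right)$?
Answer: $-475$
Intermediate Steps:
$R{\left(P,b \right)} = 0$ ($R{\left(P,b \right)} = \left(-5\right) 0 = 0$)
$-475 + 266 R{\left(w{\left(-5,5 \right)},-3 \right)} = -475 + 266 \cdot 0 = -475 + 0 = -475$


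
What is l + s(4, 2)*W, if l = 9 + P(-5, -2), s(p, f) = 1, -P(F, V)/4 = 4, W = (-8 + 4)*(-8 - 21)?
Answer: 109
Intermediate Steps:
W = 116 (W = -4*(-29) = 116)
P(F, V) = -16 (P(F, V) = -4*4 = -16)
l = -7 (l = 9 - 16 = -7)
l + s(4, 2)*W = -7 + 1*116 = -7 + 116 = 109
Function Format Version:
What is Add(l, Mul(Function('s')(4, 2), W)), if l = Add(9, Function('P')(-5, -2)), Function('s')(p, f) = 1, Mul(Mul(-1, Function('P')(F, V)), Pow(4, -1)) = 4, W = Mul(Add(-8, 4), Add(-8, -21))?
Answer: 109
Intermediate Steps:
W = 116 (W = Mul(-4, -29) = 116)
Function('P')(F, V) = -16 (Function('P')(F, V) = Mul(-4, 4) = -16)
l = -7 (l = Add(9, -16) = -7)
Add(l, Mul(Function('s')(4, 2), W)) = Add(-7, Mul(1, 116)) = Add(-7, 116) = 109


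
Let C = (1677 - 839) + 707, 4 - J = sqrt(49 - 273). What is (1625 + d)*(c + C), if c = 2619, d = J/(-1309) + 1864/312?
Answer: 115568649808/17017 + 16656*I*sqrt(14)/1309 ≈ 6.7914e+6 + 47.61*I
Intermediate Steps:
J = 4 - 4*I*sqrt(14) (J = 4 - sqrt(49 - 273) = 4 - sqrt(-224) = 4 - 4*I*sqrt(14) ≈ 4.0 - 14.967*I)
C = 1545 (C = 838 + 707 = 1545)
d = 304841/51051 + 4*I*sqrt(14)/1309 (d = (4 - 4*I*sqrt(14))/(-1309) + 1864/312 = (4 - 4*I*sqrt(14))*(-1/1309) + 1864*(1/312) = (-4/1309 + 4*I*sqrt(14)/1309) + 233/39 = 304841/51051 + 4*I*sqrt(14)/1309 ≈ 5.9713 + 0.011434*I)
(1625 + d)*(c + C) = (1625 + (304841/51051 + 4*I*sqrt(14)/1309))*(2619 + 1545) = (83262716/51051 + 4*I*sqrt(14)/1309)*4164 = 115568649808/17017 + 16656*I*sqrt(14)/1309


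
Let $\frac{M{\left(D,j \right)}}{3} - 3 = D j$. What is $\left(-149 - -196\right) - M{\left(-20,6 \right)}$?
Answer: $398$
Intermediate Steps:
$M{\left(D,j \right)} = 9 + 3 D j$
$\left(-149 - -196\right) - M{\left(-20,6 \right)} = \left(-149 - -196\right) - \left(9 + 3 \left(-20\right) 6\right) = \left(-149 + 196\right) - \left(9 - 360\right) = 47 - -351 = 47 + 351 = 398$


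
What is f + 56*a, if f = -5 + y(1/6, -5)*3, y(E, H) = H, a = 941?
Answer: 52676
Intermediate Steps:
f = -20 (f = -5 - 5*3 = -5 - 15 = -20)
f + 56*a = -20 + 56*941 = -20 + 52696 = 52676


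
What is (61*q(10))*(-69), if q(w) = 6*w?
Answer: -252540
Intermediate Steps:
(61*q(10))*(-69) = (61*(6*10))*(-69) = (61*60)*(-69) = 3660*(-69) = -252540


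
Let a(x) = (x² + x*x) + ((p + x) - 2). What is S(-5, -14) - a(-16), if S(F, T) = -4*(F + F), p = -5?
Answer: -449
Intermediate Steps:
S(F, T) = -8*F
a(x) = -7 + x + 2*x² (a(x) = (x² + x*x) + ((-5 + x) - 2) = (x² + x²) + (-7 + x) = 2*x² + (-7 + x) = -7 + x + 2*x²)
S(-5, -14) - a(-16) = -8*(-5) - (-7 - 16 + 2*(-16)²) = 40 - (-7 - 16 + 2*256) = 40 - (-7 - 16 + 512) = 40 - 1*489 = 40 - 489 = -449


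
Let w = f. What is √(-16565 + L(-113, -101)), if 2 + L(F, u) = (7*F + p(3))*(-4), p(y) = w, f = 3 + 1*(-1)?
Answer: I*√13411 ≈ 115.81*I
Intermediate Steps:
f = 2 (f = 3 - 1 = 2)
w = 2
p(y) = 2
L(F, u) = -10 - 28*F (L(F, u) = -2 + (7*F + 2)*(-4) = -2 + (2 + 7*F)*(-4) = -2 + (-8 - 28*F) = -10 - 28*F)
√(-16565 + L(-113, -101)) = √(-16565 + (-10 - 28*(-113))) = √(-16565 + (-10 + 3164)) = √(-16565 + 3154) = √(-13411) = I*√13411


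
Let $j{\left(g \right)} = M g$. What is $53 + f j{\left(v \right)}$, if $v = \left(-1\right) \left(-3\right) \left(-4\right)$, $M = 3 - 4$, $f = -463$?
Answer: $-5503$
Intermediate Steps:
$M = -1$
$v = -12$ ($v = 3 \left(-4\right) = -12$)
$j{\left(g \right)} = - g$
$53 + f j{\left(v \right)} = 53 - 463 \left(\left(-1\right) \left(-12\right)\right) = 53 - 5556 = -5503$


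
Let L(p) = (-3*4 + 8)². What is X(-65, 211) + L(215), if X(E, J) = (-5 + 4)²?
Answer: 17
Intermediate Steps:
X(E, J) = 1 (X(E, J) = (-1)² = 1)
L(p) = 16 (L(p) = (-12 + 8)² = (-4)² = 16)
X(-65, 211) + L(215) = 1 + 16 = 17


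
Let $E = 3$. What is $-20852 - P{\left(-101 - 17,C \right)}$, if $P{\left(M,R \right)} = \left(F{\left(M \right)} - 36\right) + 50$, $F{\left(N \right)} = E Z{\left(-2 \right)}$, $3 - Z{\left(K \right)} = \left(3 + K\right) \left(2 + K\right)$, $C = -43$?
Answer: $-20875$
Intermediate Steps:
$Z{\left(K \right)} = 3 - \left(2 + K\right) \left(3 + K\right)$ ($Z{\left(K \right)} = 3 - \left(3 + K\right) \left(2 + K\right) = 3 - \left(2 + K\right) \left(3 + K\right)$)
$F{\left(N \right)} = 9$ ($F{\left(N \right)} = 3 \left(-3 - \left(-2\right)^{2} - -10\right) = 3 \left(-3 - 4 + 10\right) = 3 \cdot 3 = 9$)
$P{\left(M,R \right)} = 23$ ($P{\left(M,R \right)} = \left(9 - 36\right) + 50 = -27 + 50 = 23$)
$-20852 - P{\left(-101 - 17,C \right)} = -20852 - 23 = -20875$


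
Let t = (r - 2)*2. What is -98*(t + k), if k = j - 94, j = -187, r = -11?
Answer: 30086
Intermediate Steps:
k = -281 (k = -187 - 94 = -281)
t = -26 (t = (-11 - 2)*2 = -13*2 = -26)
-98*(t + k) = -98*(-26 - 281) = -98*(-307) = 30086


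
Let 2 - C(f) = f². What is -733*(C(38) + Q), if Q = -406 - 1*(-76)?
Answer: 1298876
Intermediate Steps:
Q = -330 (Q = -406 + 76 = -330)
C(f) = 2 - f²
-733*(C(38) + Q) = -733*((2 - 1*38²) - 330) = -733*((2 - 1*1444) - 330) = -733*((2 - 1444) - 330) = -733*(-1442 - 330) = -733*(-1772) = 1298876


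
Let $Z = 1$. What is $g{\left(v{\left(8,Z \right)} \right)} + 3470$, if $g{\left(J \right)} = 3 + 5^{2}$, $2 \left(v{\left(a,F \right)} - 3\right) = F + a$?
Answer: $3498$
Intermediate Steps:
$v{\left(a,F \right)} = 3 + \frac{F}{2} + \frac{a}{2}$ ($v{\left(a,F \right)} = 3 + \frac{F + a}{2} = 3 + \left(\frac{F}{2} + \frac{a}{2}\right) = 3 + \frac{F}{2} + \frac{a}{2}$)
$g{\left(J \right)} = 28$ ($g{\left(J \right)} = 3 + 25 = 28$)
$g{\left(v{\left(8,Z \right)} \right)} + 3470 = 28 + 3470 = 3498$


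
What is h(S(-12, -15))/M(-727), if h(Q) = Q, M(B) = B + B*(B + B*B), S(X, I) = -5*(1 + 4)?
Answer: 25/383712781 ≈ 6.5153e-8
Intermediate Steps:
S(X, I) = -25 (S(X, I) = -5*5 = -25)
M(B) = B + B*(B + B**2)
h(S(-12, -15))/M(-727) = -25*(-1/(727*(1 - 727 + (-727)**2))) = -25*(-1/(727*(1 - 727 + 528529))) = -25/((-727*527803)) = -25/(-383712781) = -25*(-1/383712781) = 25/383712781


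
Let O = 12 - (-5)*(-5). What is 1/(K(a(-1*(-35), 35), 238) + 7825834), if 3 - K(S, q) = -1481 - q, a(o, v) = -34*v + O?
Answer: 1/7827556 ≈ 1.2775e-7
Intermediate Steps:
O = -13 (O = 12 - 1*25 = 12 - 25 = -13)
a(o, v) = -13 - 34*v (a(o, v) = -34*v - 13 = -13 - 34*v)
K(S, q) = 1484 + q (K(S, q) = 3 - (-1481 - q) = 3 + (1481 + q) = 1484 + q)
1/(K(a(-1*(-35), 35), 238) + 7825834) = 1/((1484 + 238) + 7825834) = 1/(1722 + 7825834) = 1/7827556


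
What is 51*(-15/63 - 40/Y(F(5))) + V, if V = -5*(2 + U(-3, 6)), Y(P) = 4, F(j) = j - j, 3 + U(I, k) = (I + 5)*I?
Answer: -3410/7 ≈ -487.14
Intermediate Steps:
U(I, k) = -3 + I*(5 + I) (U(I, k) = -3 + (I + 5)*I = -3 + (5 + I)*I = -3 + I*(5 + I))
F(j) = 0
V = 35 (V = -5*(2 + (-3 + (-3)**2 + 5*(-3))) = -5*(2 + (-3 + 9 - 15)) = -5*(2 - 9) = -5*(-7) = 35)
51*(-15/63 - 40/Y(F(5))) + V = 51*(-15/63 - 40/4) + 35 = 51*(-15*1/63 - 40*1/4) + 35 = 51*(-5/21 - 10) + 35 = 51*(-215/21) + 35 = -3655/7 + 35 = -3410/7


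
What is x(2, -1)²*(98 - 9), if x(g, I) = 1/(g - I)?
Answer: 89/9 ≈ 9.8889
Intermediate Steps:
x(2, -1)²*(98 - 9) = (1/(2 - 1*(-1)))²*(98 - 9) = (1/(2 + 1))²*89 = (1/3)²*89 = (⅓)²*89 = (⅑)*89 = 89/9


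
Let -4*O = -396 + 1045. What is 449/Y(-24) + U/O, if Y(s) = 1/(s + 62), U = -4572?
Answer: 11091526/649 ≈ 17090.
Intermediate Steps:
O = -649/4 (O = -(-396 + 1045)/4 = -1/4*649 = -649/4 ≈ -162.25)
Y(s) = 1/(62 + s)
449/Y(-24) + U/O = 449/(1/(62 - 24)) - 4572/(-649/4) = 449/(1/38) - 4572*(-4/649) = 449/(1/38) + 18288/649 = 449*38 + 18288/649 = 17062 + 18288/649 = 11091526/649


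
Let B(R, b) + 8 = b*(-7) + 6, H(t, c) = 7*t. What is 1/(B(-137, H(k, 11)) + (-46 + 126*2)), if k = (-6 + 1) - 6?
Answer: 1/743 ≈ 0.0013459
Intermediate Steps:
k = -11 (k = -5 - 6 = -11)
B(R, b) = -2 - 7*b (B(R, b) = -8 + (b*(-7) + 6) = -8 + (-7*b + 6) = -8 + (6 - 7*b) = -2 - 7*b)
1/(B(-137, H(k, 11)) + (-46 + 126*2)) = 1/((-2 - 49*(-11)) + (-46 + 126*2)) = 1/((-2 - 7*(-77)) + (-46 + 252)) = 1/((-2 + 539) + 206) = 1/(537 + 206) = 1/743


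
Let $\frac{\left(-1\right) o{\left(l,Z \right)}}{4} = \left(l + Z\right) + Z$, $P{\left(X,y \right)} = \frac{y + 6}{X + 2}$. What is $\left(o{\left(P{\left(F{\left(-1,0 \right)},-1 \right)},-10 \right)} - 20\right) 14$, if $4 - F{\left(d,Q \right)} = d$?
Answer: $800$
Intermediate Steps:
$F{\left(d,Q \right)} = 4 - d$
$P{\left(X,y \right)} = \frac{6 + y}{2 + X}$
$o{\left(l,Z \right)} = - 8 Z - 4 l$ ($o{\left(l,Z \right)} = - 4 \left(\left(l + Z\right) + Z\right) = - 4 \left(\left(Z + l\right) + Z\right) = - 4 \left(l + 2 Z\right) = - 8 Z - 4 l$)
$\left(o{\left(P{\left(F{\left(-1,0 \right)},-1 \right)},-10 \right)} - 20\right) 14 = \left(\left(\left(-8\right) \left(-10\right) - 4 \frac{6 - 1}{2 + \left(4 - -1\right)}\right) - 20\right) 14 = \left(\left(80 - 4 \frac{1}{2 + \left(4 + 1\right)} 5\right) - 20\right) 14 = \left(\left(80 - 4 \frac{1}{2 + 5} \cdot 5\right) - 20\right) 14 = \left(\left(80 - 4 \cdot \frac{1}{7} \cdot 5\right) - 20\right) 14 = \left(\left(80 - \frac{20}{7}\right) - 20\right) 14 = \left(\frac{540}{7} - 20\right) 14 = \frac{400}{7} \cdot 14 = 800$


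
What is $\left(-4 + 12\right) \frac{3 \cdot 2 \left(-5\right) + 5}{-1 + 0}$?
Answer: $200$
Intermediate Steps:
$\left(-4 + 12\right) \frac{3 \cdot 2 \left(-5\right) + 5}{-1 + 0} = 8 \frac{6 \left(-5\right) + 5}{-1} = 8 \left(-30 + 5\right) \left(-1\right) = 8 \left(\left(-25\right) \left(-1\right)\right) = 8 \cdot 25 = 200$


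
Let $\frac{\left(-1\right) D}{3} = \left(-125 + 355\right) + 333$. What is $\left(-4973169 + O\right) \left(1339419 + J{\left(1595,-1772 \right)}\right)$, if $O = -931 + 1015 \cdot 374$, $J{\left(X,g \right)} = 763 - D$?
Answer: $-6165212890790$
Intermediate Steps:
$D = -1689$ ($D = - 3 \left(\left(-125 + 355\right) + 333\right) = - 3 \left(230 + 333\right) = \left(-3\right) 563 = -1689$)
$J{\left(X,g \right)} = 2452$ ($J{\left(X,g \right)} = 763 - -1689 = 763 + 1689 = 2452$)
$O = 378679$ ($O = -931 + 379610 = 378679$)
$\left(-4973169 + O\right) \left(1339419 + J{\left(1595,-1772 \right)}\right) = \left(-4973169 + 378679\right) \left(1339419 + 2452\right) = \left(-4594490\right) 1341871 = -6165212890790$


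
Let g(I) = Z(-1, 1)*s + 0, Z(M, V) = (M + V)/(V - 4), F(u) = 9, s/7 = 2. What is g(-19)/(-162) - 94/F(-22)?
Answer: -94/9 ≈ -10.444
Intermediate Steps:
s = 14 (s = 7*2 = 14)
Z(M, V) = (M + V)/(-4 + V)
g(I) = 0 (g(I) = ((-1 + 1)/(-4 + 1))*14 + 0 = (0/(-3))*14 + 0 = -1/3*0*14 + 0 = 0*14 + 0 = 0 + 0 = 0)
g(-19)/(-162) - 94/F(-22) = 0/(-162) - 94/9 = 0*(-1/162) - 94*1/9 = 0 - 94/9 = -94/9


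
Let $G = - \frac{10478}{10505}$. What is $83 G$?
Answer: $- \frac{869674}{10505} \approx -82.787$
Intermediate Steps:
$G = - \frac{10478}{10505}$ ($G = \left(-10478\right) \frac{1}{10505} = - \frac{10478}{10505} \approx -0.99743$)
$83 G = 83 \left(- \frac{10478}{10505}\right) = - \frac{869674}{10505}$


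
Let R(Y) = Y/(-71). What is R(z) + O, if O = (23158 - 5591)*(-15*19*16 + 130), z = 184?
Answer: -5525348694/71 ≈ -7.7822e+7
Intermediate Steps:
R(Y) = -Y/71 (R(Y) = Y*(-1/71) = -Y/71)
O = -77821810 (O = 17567*(-285*16 + 130) = 17567*(-4560 + 130) = 17567*(-4430) = -77821810)
R(z) + O = -1/71*184 - 77821810 = -184/71 - 77821810 = -5525348694/71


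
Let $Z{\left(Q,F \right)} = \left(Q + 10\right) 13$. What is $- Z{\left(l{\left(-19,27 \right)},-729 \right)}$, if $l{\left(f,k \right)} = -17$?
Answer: $91$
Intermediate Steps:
$Z{\left(Q,F \right)} = 130 + 13 Q$ ($Z{\left(Q,F \right)} = \left(10 + Q\right) 13 = 130 + 13 Q$)
$- Z{\left(l{\left(-19,27 \right)},-729 \right)} = - (130 + 13 \left(-17\right)) = - (130 - 221) = \left(-1\right) \left(-91\right) = 91$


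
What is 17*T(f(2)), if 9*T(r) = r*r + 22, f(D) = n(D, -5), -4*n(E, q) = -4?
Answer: 391/9 ≈ 43.444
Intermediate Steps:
n(E, q) = 1 (n(E, q) = -¼*(-4) = 1)
f(D) = 1
T(r) = 22/9 + r²/9 (T(r) = (r*r + 22)/9 = (r² + 22)/9 = (22 + r²)/9 = 22/9 + r²/9)
17*T(f(2)) = 17*(22/9 + (⅑)*1²) = 17*(22/9 + (⅑)*1) = 17*(22/9 + ⅑) = 17*(23/9) = 391/9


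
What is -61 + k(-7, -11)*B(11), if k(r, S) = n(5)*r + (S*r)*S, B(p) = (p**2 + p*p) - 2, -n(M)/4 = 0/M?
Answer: -203341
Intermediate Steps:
n(M) = 0 (n(M) = -0/M = -4*0 = 0)
B(p) = -2 + 2*p**2 (B(p) = (p**2 + p**2) - 2 = 2*p**2 - 2 = -2 + 2*p**2)
k(r, S) = r*S**2 (k(r, S) = 0*r + (S*r)*S = 0 + r*S**2 = r*S**2)
-61 + k(-7, -11)*B(11) = -61 + (-7*(-11)**2)*(-2 + 2*11**2) = -61 + (-7*121)*(-2 + 2*121) = -61 - 847*(-2 + 242) = -61 - 847*240 = -61 - 203280 = -203341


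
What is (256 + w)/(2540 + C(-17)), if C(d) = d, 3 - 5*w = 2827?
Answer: -1544/12615 ≈ -0.12239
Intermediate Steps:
w = -2824/5 (w = ⅗ - ⅕*2827 = ⅗ - 2827/5 = -2824/5 ≈ -564.80)
(256 + w)/(2540 + C(-17)) = (256 - 2824/5)/(2540 - 17) = -1544/5/2523 = -1544/5*1/2523 = -1544/12615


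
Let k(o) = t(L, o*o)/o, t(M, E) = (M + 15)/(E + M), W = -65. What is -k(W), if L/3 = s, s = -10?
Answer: -3/54535 ≈ -5.5011e-5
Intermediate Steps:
L = -30 (L = 3*(-10) = -30)
t(M, E) = (15 + M)/(E + M)
k(o) = -15/(o*(-30 + o**2)) (k(o) = ((15 - 30)/(o*o - 30))/o = (-15/(o**2 - 30))/o = (-15/(-30 + o**2))/o = -15/(o*(-30 + o**2)))
-k(W) = -(-15)/((-65)*(-30 + (-65)**2)) = -(-15)*(-1)/(65*(-30 + 4225)) = -(-15)*(-1)/(65*4195) = -1*3/54535 = -3/54535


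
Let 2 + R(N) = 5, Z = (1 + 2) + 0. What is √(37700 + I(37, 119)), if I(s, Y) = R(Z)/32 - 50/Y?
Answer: √34167364966/952 ≈ 194.16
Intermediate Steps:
Z = 3 (Z = 3 + 0 = 3)
R(N) = 3 (R(N) = -2 + 5 = 3)
I(s, Y) = 3/32 - 50/Y
√(37700 + I(37, 119)) = √(37700 + (3/32 - 50/119)) = √(37700 - 1243/3808) = √(143560357/3808) = √34167364966/952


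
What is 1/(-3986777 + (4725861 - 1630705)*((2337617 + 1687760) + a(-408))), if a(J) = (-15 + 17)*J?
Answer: 1/12456640139739 ≈ 8.0278e-14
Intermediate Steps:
a(J) = 2*J
1/(-3986777 + (4725861 - 1630705)*((2337617 + 1687760) + a(-408))) = 1/(-3986777 + (4725861 - 1630705)*((2337617 + 1687760) + 2*(-408))) = 1/(-3986777 + 3095156*(4025377 - 816)) = 1/(-3986777 + 3095156*4024561) = 1/(-3986777 + 12456644126516) = 1/12456640139739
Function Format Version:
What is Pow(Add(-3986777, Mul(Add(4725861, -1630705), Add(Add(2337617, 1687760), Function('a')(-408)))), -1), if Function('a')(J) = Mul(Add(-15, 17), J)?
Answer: Rational(1, 12456640139739) ≈ 8.0278e-14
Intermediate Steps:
Function('a')(J) = Mul(2, J)
Pow(Add(-3986777, Mul(Add(4725861, -1630705), Add(Add(2337617, 1687760), Function('a')(-408)))), -1) = Pow(Add(-3986777, Mul(Add(4725861, -1630705), Add(Add(2337617, 1687760), Mul(2, -408)))), -1) = Pow(Add(-3986777, Mul(3095156, Add(4025377, -816))), -1) = Pow(Add(-3986777, Mul(3095156, 4024561)), -1) = Pow(Add(-3986777, 12456644126516), -1) = Pow(12456640139739, -1) = Rational(1, 12456640139739)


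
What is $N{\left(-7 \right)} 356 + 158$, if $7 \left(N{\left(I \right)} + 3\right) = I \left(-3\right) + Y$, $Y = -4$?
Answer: $- \frac{318}{7} \approx -45.429$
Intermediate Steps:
$N{\left(I \right)} = - \frac{25}{7} - \frac{3 I}{7}$ ($N{\left(I \right)} = -3 + \frac{I \left(-3\right) - 4}{7} = -3 + \frac{- 3 I - 4}{7} = -3 + \frac{-4 - 3 I}{7} = -3 - \left(\frac{4}{7} + \frac{3 I}{7}\right) = - \frac{25}{7} - \frac{3 I}{7}$)
$N{\left(-7 \right)} 356 + 158 = \left(- \frac{25}{7} - -3\right) 356 + 158 = \left(- \frac{25}{7} + 3\right) 356 + 158 = \left(- \frac{4}{7}\right) 356 + 158 = - \frac{1424}{7} + 158 = - \frac{318}{7}$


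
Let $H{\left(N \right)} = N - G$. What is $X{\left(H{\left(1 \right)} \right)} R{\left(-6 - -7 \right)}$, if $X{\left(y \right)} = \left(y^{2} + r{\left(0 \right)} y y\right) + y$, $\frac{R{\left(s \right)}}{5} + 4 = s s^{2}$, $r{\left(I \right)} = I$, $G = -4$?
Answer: $-450$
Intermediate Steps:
$H{\left(N \right)} = 4 + N$ ($H{\left(N \right)} = N - -4 = N + 4 = 4 + N$)
$R{\left(s \right)} = -20 + 5 s^{3}$ ($R{\left(s \right)} = -20 + 5 s s^{2} = -20 + 5 s^{3}$)
$X{\left(y \right)} = y + y^{2}$ ($X{\left(y \right)} = \left(y^{2} + 0 y y\right) + y = \left(y^{2} + 0 y\right) + y = \left(y^{2} + 0\right) + y = y^{2} + y = y + y^{2}$)
$X{\left(H{\left(1 \right)} \right)} R{\left(-6 - -7 \right)} = \left(4 + 1\right) \left(1 + \left(4 + 1\right)\right) \left(-20 + 5 \left(-6 - -7\right)^{3}\right) = 5 \left(1 + 5\right) \left(-20 + 5 \left(-6 + 7\right)^{3}\right) = 5 \cdot 6 \left(-20 + 5 \cdot 1^{3}\right) = 30 \left(-20 + 5 \cdot 1\right) = 30 \left(-20 + 5\right) = 30 \left(-15\right) = -450$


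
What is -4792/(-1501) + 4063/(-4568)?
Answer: 15791293/6856568 ≈ 2.3031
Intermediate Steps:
-4792/(-1501) + 4063/(-4568) = -4792*(-1/1501) + 4063*(-1/4568) = 4792/1501 - 4063/4568 = 15791293/6856568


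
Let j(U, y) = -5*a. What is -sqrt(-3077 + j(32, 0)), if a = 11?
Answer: -6*I*sqrt(87) ≈ -55.964*I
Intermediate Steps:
j(U, y) = -55 (j(U, y) = -5*11 = -55)
-sqrt(-3077 + j(32, 0)) = -sqrt(-3077 - 55) = -sqrt(-3132) = -6*I*sqrt(87)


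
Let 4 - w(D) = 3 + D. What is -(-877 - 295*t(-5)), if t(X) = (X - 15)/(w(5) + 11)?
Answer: 239/7 ≈ 34.143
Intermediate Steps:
w(D) = 1 - D (w(D) = 4 - (3 + D) = 4 + (-3 - D) = 1 - D)
t(X) = -15/7 + X/7 (t(X) = (X - 15)/((1 - 1*5) + 11) = (-15 + X)/((1 - 5) + 11) = (-15 + X)/(-4 + 11) = (-15 + X)/7 = (-15 + X)*(⅐) = -15/7 + X/7)
-(-877 - 295*t(-5)) = -(-877 - 295*(-15/7 + (⅐)*(-5))) = -(-877 - 295*(-15/7 - 5/7)) = -(-877 - 295*(-20/7)) = -(-877 + 5900/7) = -1*(-239/7) = 239/7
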